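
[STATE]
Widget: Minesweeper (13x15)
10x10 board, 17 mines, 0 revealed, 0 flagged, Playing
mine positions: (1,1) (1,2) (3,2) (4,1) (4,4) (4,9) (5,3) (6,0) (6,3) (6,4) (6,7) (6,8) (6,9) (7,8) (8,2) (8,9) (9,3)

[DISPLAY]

■■■■■■■■■■   
■■■■■■■■■■   
■■■■■■■■■■   
■■■■■■■■■■   
■■■■■■■■■■   
■■■■■■■■■■   
■■■■■■■■■■   
■■■■■■■■■■   
■■■■■■■■■■   
■■■■■■■■■■   
             
             
             
             
             


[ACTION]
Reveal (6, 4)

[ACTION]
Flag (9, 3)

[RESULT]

■■■■■■■■■■   
■✹✹■■■■■■■   
■■■■■■■■■■   
■■✹■■■■■■■   
■✹■■✹■■■■✹   
■■■✹■■■■■■   
✹■■✹✹■■✹✹✹   
■■■■■■■■✹■   
■■✹■■■■■■✹   
■■■✹■■■■■■   
             
             
             
             
             


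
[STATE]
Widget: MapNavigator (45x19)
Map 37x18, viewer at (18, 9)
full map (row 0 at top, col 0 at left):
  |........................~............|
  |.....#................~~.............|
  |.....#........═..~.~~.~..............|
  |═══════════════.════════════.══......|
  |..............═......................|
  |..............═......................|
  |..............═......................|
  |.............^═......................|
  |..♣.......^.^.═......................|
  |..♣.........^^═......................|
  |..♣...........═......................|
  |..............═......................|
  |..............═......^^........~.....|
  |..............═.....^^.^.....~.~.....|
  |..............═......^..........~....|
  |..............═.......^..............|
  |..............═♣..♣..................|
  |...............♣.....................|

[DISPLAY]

    ........................~............    
    .....#................~~.............    
    .....#........═..~.~~.~..............    
    ═══════════════.════════════.══......    
    ..............═......................    
    ..............═......................    
    ..............═......................    
    .............^═......................    
    ..♣.......^.^.═......................    
    ..♣.........^^═...@..................    
    ..♣...........═......................    
    ..............═......................    
    ..............═......^^........~.....    
    ..............═.....^^.^.....~.~.....    
    ..............═......^..........~....    
    ..............═.......^..............    
    ..............═♣..♣..................    
    ...............♣.....................    
                                             


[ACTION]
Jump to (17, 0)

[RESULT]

                                             
                                             
                                             
                                             
                                             
                                             
                                             
                                             
                                             
     .................@......~............   
     .....#................~~.............   
     .....#........═..~.~~.~..............   
     ═══════════════.════════════.══......   
     ..............═......................   
     ..............═......................   
     ..............═......................   
     .............^═......................   
     ..♣.......^.^.═......................   
     ..♣.........^^═......................   


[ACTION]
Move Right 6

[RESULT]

                                             
                                             
                                             
                                             
                                             
                                             
                                             
                                             
                                             
......................@~............         
....#................~~.............         
....#........═..~.~~.~..............         
══════════════.════════════.══......         
.............═......................         
.............═......................         
.............═......................         
............^═......................         
.♣.......^.^.═......................         
.♣.........^^═......................         


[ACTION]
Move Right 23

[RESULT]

                                             
                                             
                                             
                                             
                                             
                                             
                                             
                                             
                                             
..........~...........@                      
........~~.............                      
═..~.~~.~..............                      
═.════════════.══......                      
═......................                      
═......................                      
═......................                      
═......................                      
═......................                      
═......................                      


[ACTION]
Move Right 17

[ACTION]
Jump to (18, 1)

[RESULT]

                                             
                                             
                                             
                                             
                                             
                                             
                                             
                                             
    ........................~............    
    .....#............@...~~.............    
    .....#........═..~.~~.~..............    
    ═══════════════.════════════.══......    
    ..............═......................    
    ..............═......................    
    ..............═......................    
    .............^═......................    
    ..♣.......^.^.═......................    
    ..♣.........^^═......................    
    ..♣...........═......................    


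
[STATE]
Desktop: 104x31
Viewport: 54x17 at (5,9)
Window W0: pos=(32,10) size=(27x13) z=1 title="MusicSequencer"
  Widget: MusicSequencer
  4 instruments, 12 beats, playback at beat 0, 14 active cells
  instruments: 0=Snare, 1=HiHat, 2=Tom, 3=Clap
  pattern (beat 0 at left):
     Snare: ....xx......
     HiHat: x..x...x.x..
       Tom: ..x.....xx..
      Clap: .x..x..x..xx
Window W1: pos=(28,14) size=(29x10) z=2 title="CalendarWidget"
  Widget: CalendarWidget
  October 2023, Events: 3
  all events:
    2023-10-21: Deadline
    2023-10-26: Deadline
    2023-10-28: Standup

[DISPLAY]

                                                      
                           ┏━━━━━━━━━━━━━━━━━━━━━━━━━┓
                           ┃ MusicSequencer          ┃
                           ┠─────────────────────────┨
                           ┃      ▼12345678901       ┃
                       ┏━━━━━━━━━━━━━━━━━━━━━━━━━━━┓ ┃
                       ┃ CalendarWidget            ┃ ┃
                       ┠───────────────────────────┨ ┃
                       ┃        October 2023       ┃ ┃
                       ┃Mo Tu We Th Fr Sa Su       ┃ ┃
                       ┃                   1       ┃ ┃
                       ┃ 2  3  4  5  6  7  8       ┃ ┃
                       ┃ 9 10 11 12 13 14 15       ┃ ┃
                       ┃16 17 18 19 20 21* 22      ┃━┛
                       ┗━━━━━━━━━━━━━━━━━━━━━━━━━━━┛  
                                                      
                                                      


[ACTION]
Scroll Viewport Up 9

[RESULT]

                                                      
                                                      
                                                      
                                                      
                                                      
                                                      
                                                      
                                                      
                                                      
                                                      
                           ┏━━━━━━━━━━━━━━━━━━━━━━━━━┓
                           ┃ MusicSequencer          ┃
                           ┠─────────────────────────┨
                           ┃      ▼12345678901       ┃
                       ┏━━━━━━━━━━━━━━━━━━━━━━━━━━━┓ ┃
                       ┃ CalendarWidget            ┃ ┃
                       ┠───────────────────────────┨ ┃


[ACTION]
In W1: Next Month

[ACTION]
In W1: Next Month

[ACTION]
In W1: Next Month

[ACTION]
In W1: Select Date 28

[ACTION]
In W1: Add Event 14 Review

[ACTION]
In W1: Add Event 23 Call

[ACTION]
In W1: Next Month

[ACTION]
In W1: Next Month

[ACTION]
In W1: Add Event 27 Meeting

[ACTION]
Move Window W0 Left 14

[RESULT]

                                                      
                                                      
                                                      
                                                      
                                                      
                                                      
                                                      
                                                      
                                                      
                                                      
             ┏━━━━━━━━━━━━━━━━━━━━━━━━━┓              
             ┃ MusicSequencer          ┃              
             ┠─────────────────────────┨              
             ┃      ▼12345678901       ┃              
             ┃ Snare···┏━━━━━━━━━━━━━━━━━━━━━━━━━━━┓  
             ┃ HiHat█··┃ CalendarWidget            ┃  
             ┃   Tom··█┠───────────────────────────┨  


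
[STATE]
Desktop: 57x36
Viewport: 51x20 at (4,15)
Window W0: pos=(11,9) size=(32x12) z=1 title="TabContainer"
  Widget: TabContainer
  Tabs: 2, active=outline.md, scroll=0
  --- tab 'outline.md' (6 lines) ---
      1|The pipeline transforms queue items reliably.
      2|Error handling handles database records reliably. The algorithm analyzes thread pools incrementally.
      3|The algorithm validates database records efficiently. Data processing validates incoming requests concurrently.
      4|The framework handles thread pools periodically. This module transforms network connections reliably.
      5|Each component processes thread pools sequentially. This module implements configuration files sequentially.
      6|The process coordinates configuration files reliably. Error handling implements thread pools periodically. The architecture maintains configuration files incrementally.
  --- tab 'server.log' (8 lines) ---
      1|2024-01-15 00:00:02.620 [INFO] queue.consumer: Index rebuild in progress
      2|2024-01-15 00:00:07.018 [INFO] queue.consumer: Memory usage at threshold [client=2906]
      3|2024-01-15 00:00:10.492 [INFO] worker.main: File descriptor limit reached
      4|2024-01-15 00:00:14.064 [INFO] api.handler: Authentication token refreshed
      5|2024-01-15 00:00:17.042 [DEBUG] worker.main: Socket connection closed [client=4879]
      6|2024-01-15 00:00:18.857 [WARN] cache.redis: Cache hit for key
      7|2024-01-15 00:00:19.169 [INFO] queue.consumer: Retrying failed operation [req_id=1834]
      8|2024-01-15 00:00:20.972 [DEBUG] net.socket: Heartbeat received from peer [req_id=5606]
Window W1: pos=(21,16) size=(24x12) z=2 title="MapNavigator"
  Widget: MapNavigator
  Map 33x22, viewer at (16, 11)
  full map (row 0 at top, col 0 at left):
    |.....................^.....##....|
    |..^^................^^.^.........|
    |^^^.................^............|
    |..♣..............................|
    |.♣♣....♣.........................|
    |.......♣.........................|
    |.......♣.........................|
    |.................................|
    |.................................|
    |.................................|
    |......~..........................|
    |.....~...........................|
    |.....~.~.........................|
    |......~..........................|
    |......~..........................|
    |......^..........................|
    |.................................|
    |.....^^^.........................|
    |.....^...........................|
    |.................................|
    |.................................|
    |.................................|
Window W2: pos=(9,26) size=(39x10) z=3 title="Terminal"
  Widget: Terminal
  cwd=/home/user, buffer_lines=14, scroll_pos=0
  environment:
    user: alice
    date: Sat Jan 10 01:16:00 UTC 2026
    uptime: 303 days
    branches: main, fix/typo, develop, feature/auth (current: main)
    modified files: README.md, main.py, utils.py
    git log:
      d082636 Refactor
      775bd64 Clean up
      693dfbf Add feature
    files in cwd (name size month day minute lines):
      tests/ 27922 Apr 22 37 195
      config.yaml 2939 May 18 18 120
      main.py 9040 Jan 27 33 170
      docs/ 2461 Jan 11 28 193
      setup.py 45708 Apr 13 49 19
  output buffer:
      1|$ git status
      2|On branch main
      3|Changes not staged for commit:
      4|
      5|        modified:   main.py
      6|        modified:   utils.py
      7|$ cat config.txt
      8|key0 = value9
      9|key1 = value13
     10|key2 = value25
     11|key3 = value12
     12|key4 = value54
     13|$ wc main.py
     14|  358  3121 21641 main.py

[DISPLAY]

       ┃Error handling handles databas┃            
       ┃The algor┏━━━━━━━━━━━━━━━━━━━━━━┓          
       ┃The frame┃ MapNavigator         ┃          
       ┃Each comp┠──────────────────────┨          
       ┃The proce┃......................┃          
       ┗━━━━━━━━━┃......................┃          
                 ┃......................┃          
                 ┃.~....................┃          
                 ┃~..........@..........┃          
                 ┃~.~...................┃          
                 ┃.~....................┃          
     ┏━━━━━━━━━━━━━━━━━━━━━━━━━━━━━━━━━━━━━┓       
     ┃ Terminal                            ┃       
     ┠─────────────────────────────────────┨       
     ┃$ git status                         ┃       
     ┃On branch main                       ┃       
     ┃Changes not staged for commit:       ┃       
     ┃                                     ┃       
     ┃        modified:   main.py          ┃       
     ┃        modified:   utils.py         ┃       


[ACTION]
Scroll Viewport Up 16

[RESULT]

                                                   
                                                   
                                                   
                                                   
                                                   
                                                   
                                                   
                                                   
                                                   
       ┏━━━━━━━━━━━━━━━━━━━━━━━━━━━━━━┓            
       ┃ TabContainer                 ┃            
       ┠──────────────────────────────┨            
       ┃[outline.md]│ server.log      ┃            
       ┃──────────────────────────────┃            
       ┃The pipeline transforms queue ┃            
       ┃Error handling handles databas┃            
       ┃The algor┏━━━━━━━━━━━━━━━━━━━━━━┓          
       ┃The frame┃ MapNavigator         ┃          
       ┃Each comp┠──────────────────────┨          
       ┃The proce┃......................┃          


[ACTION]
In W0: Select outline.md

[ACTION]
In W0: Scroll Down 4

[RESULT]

                                                   
                                                   
                                                   
                                                   
                                                   
                                                   
                                                   
                                                   
                                                   
       ┏━━━━━━━━━━━━━━━━━━━━━━━━━━━━━━┓            
       ┃ TabContainer                 ┃            
       ┠──────────────────────────────┨            
       ┃[outline.md]│ server.log      ┃            
       ┃──────────────────────────────┃            
       ┃Each component processes threa┃            
       ┃The process coordinates config┃            
       ┃         ┏━━━━━━━━━━━━━━━━━━━━━━┓          
       ┃         ┃ MapNavigator         ┃          
       ┃         ┠──────────────────────┨          
       ┃         ┃......................┃          


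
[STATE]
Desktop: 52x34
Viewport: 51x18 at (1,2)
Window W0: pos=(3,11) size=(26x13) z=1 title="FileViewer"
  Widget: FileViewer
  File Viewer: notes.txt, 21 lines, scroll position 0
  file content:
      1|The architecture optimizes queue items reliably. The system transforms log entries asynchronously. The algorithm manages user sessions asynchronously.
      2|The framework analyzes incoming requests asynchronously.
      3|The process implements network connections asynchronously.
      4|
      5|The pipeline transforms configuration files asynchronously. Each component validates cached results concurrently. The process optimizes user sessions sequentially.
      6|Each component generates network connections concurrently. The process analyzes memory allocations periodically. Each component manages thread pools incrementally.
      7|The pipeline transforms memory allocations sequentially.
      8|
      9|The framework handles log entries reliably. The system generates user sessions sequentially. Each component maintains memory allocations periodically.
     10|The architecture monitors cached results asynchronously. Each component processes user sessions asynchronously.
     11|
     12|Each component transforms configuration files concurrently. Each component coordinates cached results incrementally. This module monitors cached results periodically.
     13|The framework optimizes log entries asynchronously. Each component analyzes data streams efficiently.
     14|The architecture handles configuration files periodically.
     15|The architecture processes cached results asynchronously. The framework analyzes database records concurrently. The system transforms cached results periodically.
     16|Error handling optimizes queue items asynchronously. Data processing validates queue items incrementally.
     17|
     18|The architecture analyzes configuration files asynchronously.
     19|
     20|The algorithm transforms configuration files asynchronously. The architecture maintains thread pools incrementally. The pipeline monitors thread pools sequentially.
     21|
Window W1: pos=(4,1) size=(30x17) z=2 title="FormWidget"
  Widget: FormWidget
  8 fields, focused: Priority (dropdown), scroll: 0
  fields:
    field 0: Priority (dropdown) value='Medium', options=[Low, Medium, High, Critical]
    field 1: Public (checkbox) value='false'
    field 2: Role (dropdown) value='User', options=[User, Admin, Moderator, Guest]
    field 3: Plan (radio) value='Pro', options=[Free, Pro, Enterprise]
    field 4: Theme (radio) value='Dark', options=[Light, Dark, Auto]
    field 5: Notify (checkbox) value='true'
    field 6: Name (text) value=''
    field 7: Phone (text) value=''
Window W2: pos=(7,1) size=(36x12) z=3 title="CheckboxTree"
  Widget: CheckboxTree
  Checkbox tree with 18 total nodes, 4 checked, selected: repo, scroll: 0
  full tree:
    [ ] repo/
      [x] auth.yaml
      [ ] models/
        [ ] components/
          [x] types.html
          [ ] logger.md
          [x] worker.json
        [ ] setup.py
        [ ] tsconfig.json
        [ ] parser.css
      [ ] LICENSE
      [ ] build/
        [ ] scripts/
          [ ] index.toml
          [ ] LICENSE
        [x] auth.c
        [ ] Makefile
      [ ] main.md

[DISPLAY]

   ┃ F┃ CheckboxTree                     ┃         
   ┠──┠──────────────────────────────────┨         
   ┃> ┃>[-] repo/                        ┃         
   ┃  ┃   [x] auth.yaml                  ┃         
   ┃  ┃   [-] models/                    ┃         
   ┃  ┃     [-] components/              ┃         
   ┃  ┃       [x] types.html             ┃         
   ┃  ┃       [ ] logger.md              ┃         
   ┃  ┃       [x] worker.json            ┃         
  ┏┃  ┃     [ ] setup.py                 ┃         
  ┃┃  ┗━━━━━━━━━━━━━━━━━━━━━━━━━━━━━━━━━━┛         
  ┠┃                            ┃                  
  ┃┃                            ┃                  
  ┃┃                            ┃                  
  ┃┃                            ┃                  
  ┃┗━━━━━━━━━━━━━━━━━━━━━━━━━━━━┛                  
  ┃The pipeline transforms░┃                       
  ┃Each component generate░┃                       


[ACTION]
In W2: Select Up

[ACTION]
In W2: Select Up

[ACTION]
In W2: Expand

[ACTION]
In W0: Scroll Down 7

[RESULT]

   ┃ F┃ CheckboxTree                     ┃         
   ┠──┠──────────────────────────────────┨         
   ┃> ┃>[-] repo/                        ┃         
   ┃  ┃   [x] auth.yaml                  ┃         
   ┃  ┃   [-] models/                    ┃         
   ┃  ┃     [-] components/              ┃         
   ┃  ┃       [x] types.html             ┃         
   ┃  ┃       [ ] logger.md              ┃         
   ┃  ┃       [x] worker.json            ┃         
  ┏┃  ┃     [ ] setup.py                 ┃         
  ┃┃  ┗━━━━━━━━━━━━━━━━━━━━━━━━━━━━━━━━━━┛         
  ┠┃                            ┃                  
  ┃┃                            ┃                  
  ┃┃                            ┃                  
  ┃┃                            ┃                  
  ┃┗━━━━━━━━━━━━━━━━━━━━━━━━━━━━┛                  
  ┃Each component transfor░┃                       
  ┃The framework optimizes█┃                       


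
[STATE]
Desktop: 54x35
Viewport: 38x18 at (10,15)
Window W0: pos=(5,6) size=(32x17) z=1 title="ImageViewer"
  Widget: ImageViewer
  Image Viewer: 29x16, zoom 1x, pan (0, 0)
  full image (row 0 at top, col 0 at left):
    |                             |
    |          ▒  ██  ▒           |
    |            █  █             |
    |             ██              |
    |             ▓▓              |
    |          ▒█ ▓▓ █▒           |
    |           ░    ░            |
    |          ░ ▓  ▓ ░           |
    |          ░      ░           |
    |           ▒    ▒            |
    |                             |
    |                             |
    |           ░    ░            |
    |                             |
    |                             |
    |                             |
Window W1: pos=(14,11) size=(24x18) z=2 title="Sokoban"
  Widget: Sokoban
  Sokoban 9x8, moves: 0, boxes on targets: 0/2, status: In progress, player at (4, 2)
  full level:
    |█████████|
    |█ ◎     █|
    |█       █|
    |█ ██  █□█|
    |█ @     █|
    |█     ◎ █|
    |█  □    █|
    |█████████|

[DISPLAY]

    ┃█ ◎     █             ┃          
    ┃█       █             ┃          
    ┃█ ██  █□█             ┃          
    ┃█ @     █             ┃          
    ┃█     ◎ █             ┃          
    ┃█  □    █             ┃          
    ┃█████████             ┃          
━━━━┃Moves: 0  0/2         ┃          
    ┃                      ┃          
    ┃                      ┃          
    ┃                      ┃          
    ┃                      ┃          
    ┃                      ┃          
    ┗━━━━━━━━━━━━━━━━━━━━━━┛          
                                      
                                      
                                      
                                      


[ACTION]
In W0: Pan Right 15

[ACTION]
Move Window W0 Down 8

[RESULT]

geVi┃█ ◎     █             ┃          
────┃█       █             ┃          
    ┃█ ██  █□█             ┃          
    ┃█ @     █             ┃          
    ┃█     ◎ █             ┃          
    ┃█  □    █             ┃          
    ┃█████████             ┃          
    ┃Moves: 0  0/2         ┃          
    ┃                      ┃          
    ┃                      ┃          
    ┃                      ┃          
    ┃                      ┃          
    ┃                      ┃          
    ┗━━━━━━━━━━━━━━━━━━━━━━┛          
                          ┃           
━━━━━━━━━━━━━━━━━━━━━━━━━━┛           
                                      
                                      


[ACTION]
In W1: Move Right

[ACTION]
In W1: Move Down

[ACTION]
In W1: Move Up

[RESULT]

geVi┃█ ◎     █             ┃          
────┃█       █             ┃          
    ┃█ ██  █□█             ┃          
    ┃█  @    █             ┃          
    ┃█     ◎ █             ┃          
    ┃█  □    █             ┃          
    ┃█████████             ┃          
    ┃Moves: 3  0/2         ┃          
    ┃                      ┃          
    ┃                      ┃          
    ┃                      ┃          
    ┃                      ┃          
    ┃                      ┃          
    ┗━━━━━━━━━━━━━━━━━━━━━━┛          
                          ┃           
━━━━━━━━━━━━━━━━━━━━━━━━━━┛           
                                      
                                      


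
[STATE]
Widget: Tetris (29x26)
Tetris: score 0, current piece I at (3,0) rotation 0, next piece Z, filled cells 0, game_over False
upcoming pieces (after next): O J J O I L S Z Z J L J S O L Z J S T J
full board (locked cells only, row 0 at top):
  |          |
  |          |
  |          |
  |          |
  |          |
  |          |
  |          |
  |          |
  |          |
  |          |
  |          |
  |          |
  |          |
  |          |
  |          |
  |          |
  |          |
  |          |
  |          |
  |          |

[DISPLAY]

   ████   │Next:             
          │▓▓                
          │ ▓▓               
          │                  
          │                  
          │                  
          │Score:            
          │0                 
          │                  
          │                  
          │                  
          │                  
          │                  
          │                  
          │                  
          │                  
          │                  
          │                  
          │                  
          │                  
          │                  
          │                  
          │                  
          │                  
          │                  
          │                  


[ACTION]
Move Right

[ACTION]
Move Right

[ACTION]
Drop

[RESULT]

          │Next:             
     ████ │▓▓                
          │ ▓▓               
          │                  
          │                  
          │                  
          │Score:            
          │0                 
          │                  
          │                  
          │                  
          │                  
          │                  
          │                  
          │                  
          │                  
          │                  
          │                  
          │                  
          │                  
          │                  
          │                  
          │                  
          │                  
          │                  
          │                  


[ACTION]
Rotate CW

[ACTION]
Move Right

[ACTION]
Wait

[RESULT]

          │Next:             
          │▓▓                
      █   │ ▓▓               
      █   │                  
      █   │                  
      █   │                  
          │Score:            
          │0                 
          │                  
          │                  
          │                  
          │                  
          │                  
          │                  
          │                  
          │                  
          │                  
          │                  
          │                  
          │                  
          │                  
          │                  
          │                  
          │                  
          │                  
          │                  


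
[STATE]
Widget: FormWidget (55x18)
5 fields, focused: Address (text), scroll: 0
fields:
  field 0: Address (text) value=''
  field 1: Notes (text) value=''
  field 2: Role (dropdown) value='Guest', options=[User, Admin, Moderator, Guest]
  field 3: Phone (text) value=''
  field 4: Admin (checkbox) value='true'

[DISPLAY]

> Address:    [                                       ]
  Notes:      [                                       ]
  Role:       [Guest                                 ▼]
  Phone:      [                                       ]
  Admin:      [x]                                      
                                                       
                                                       
                                                       
                                                       
                                                       
                                                       
                                                       
                                                       
                                                       
                                                       
                                                       
                                                       
                                                       


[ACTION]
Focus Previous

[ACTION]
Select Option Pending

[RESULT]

  Address:    [                                       ]
  Notes:      [                                       ]
  Role:       [Guest                                 ▼]
  Phone:      [                                       ]
> Admin:      [x]                                      
                                                       
                                                       
                                                       
                                                       
                                                       
                                                       
                                                       
                                                       
                                                       
                                                       
                                                       
                                                       
                                                       


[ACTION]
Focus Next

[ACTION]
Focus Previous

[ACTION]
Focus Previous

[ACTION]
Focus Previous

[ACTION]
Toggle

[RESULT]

  Address:    [                                       ]
  Notes:      [                                       ]
> Role:       [Guest                                 ▼]
  Phone:      [                                       ]
  Admin:      [x]                                      
                                                       
                                                       
                                                       
                                                       
                                                       
                                                       
                                                       
                                                       
                                                       
                                                       
                                                       
                                                       
                                                       


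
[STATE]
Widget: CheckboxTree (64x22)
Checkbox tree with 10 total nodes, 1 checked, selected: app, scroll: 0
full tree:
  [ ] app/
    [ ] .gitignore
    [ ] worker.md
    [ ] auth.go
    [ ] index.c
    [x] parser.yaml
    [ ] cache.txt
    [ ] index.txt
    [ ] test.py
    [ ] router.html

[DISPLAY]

>[-] app/                                                       
   [ ] .gitignore                                               
   [ ] worker.md                                                
   [ ] auth.go                                                  
   [ ] index.c                                                  
   [x] parser.yaml                                              
   [ ] cache.txt                                                
   [ ] index.txt                                                
   [ ] test.py                                                  
   [ ] router.html                                              
                                                                
                                                                
                                                                
                                                                
                                                                
                                                                
                                                                
                                                                
                                                                
                                                                
                                                                
                                                                


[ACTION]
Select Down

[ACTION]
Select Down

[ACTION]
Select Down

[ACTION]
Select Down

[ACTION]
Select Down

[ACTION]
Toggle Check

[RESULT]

 [ ] app/                                                       
   [ ] .gitignore                                               
   [ ] worker.md                                                
   [ ] auth.go                                                  
   [ ] index.c                                                  
>  [ ] parser.yaml                                              
   [ ] cache.txt                                                
   [ ] index.txt                                                
   [ ] test.py                                                  
   [ ] router.html                                              
                                                                
                                                                
                                                                
                                                                
                                                                
                                                                
                                                                
                                                                
                                                                
                                                                
                                                                
                                                                


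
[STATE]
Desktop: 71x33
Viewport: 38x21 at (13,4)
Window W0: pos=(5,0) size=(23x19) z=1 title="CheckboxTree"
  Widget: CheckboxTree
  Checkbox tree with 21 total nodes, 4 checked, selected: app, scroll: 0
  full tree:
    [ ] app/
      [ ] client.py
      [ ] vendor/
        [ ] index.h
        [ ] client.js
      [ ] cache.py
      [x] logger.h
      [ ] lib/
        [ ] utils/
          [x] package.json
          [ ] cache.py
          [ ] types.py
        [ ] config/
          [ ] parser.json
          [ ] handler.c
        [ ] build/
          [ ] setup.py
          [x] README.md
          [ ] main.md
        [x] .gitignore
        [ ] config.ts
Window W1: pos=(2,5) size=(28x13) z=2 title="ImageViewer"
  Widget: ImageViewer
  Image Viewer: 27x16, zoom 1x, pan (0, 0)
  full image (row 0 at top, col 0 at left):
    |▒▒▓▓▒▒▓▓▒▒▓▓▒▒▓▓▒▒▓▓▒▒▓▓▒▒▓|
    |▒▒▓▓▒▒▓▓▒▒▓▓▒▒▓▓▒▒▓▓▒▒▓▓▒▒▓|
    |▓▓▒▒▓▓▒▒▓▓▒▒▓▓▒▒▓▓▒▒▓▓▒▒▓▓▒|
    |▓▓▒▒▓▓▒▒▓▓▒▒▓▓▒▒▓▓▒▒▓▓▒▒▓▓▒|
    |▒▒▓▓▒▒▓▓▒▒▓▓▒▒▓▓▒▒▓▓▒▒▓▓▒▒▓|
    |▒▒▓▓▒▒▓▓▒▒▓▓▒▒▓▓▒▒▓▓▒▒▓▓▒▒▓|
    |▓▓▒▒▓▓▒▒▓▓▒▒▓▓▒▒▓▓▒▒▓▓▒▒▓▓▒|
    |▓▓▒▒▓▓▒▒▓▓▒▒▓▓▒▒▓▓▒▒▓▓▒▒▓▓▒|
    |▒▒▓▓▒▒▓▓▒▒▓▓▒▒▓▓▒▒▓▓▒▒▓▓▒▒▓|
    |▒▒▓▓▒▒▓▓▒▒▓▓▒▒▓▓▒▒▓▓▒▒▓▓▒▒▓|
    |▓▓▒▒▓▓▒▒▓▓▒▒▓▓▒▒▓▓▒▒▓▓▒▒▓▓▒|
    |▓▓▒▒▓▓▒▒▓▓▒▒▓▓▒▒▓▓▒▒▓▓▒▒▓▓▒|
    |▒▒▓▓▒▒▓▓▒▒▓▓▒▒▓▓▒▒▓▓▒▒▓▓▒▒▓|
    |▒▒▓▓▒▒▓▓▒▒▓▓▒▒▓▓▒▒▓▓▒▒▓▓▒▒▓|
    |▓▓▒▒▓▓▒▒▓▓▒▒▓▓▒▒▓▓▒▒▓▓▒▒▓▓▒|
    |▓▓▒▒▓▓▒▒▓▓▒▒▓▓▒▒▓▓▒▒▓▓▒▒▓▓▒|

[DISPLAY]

client.py     ┃                       
━━━━━━━━━━━━━━━━┓                     
er              ┃                     
────────────────┨                     
▓▓▒▒▓▓▒▒▓▓▒▒▓▓▒▒┃                     
▓▓▒▒▓▓▒▒▓▓▒▒▓▓▒▒┃                     
▒▒▓▓▒▒▓▓▒▒▓▓▒▒▓▓┃                     
▒▒▓▓▒▒▓▓▒▒▓▓▒▒▓▓┃                     
▓▓▒▒▓▓▒▒▓▓▒▒▓▓▒▒┃                     
▓▓▒▒▓▓▒▒▓▓▒▒▓▓▒▒┃                     
▒▒▓▓▒▒▓▓▒▒▓▓▒▒▓▓┃                     
▒▒▓▓▒▒▓▓▒▒▓▓▒▒▓▓┃                     
▓▓▒▒▓▓▒▒▓▓▒▒▓▓▒▒┃                     
━━━━━━━━━━━━━━━━┛                     
━━━━━━━━━━━━━━┛                       
                                      
                                      
                                      
                                      
                                      
                                      


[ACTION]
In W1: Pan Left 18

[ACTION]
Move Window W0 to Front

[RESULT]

client.py     ┃                       
vendor/       ┃━┓                     
] index.h     ┃ ┃                     
] client.js   ┃─┨                     
cache.py      ┃▒┃                     
logger.h      ┃▒┃                     
lib/          ┃▓┃                     
] utils/      ┃▓┃                     
[x] package.js┃▒┃                     
[ ] cache.py  ┃▒┃                     
[ ] types.py  ┃▓┃                     
] config/     ┃▓┃                     
[ ] parser.jso┃▒┃                     
[ ] handler.c ┃━┛                     
━━━━━━━━━━━━━━┛                       
                                      
                                      
                                      
                                      
                                      
                                      


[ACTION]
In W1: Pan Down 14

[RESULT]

client.py     ┃                       
vendor/       ┃━┓                     
] index.h     ┃ ┃                     
] client.js   ┃─┨                     
cache.py      ┃▓┃                     
logger.h      ┃▓┃                     
lib/          ┃ ┃                     
] utils/      ┃ ┃                     
[x] package.js┃ ┃                     
[ ] cache.py  ┃ ┃                     
[ ] types.py  ┃ ┃                     
] config/     ┃ ┃                     
[ ] parser.jso┃ ┃                     
[ ] handler.c ┃━┛                     
━━━━━━━━━━━━━━┛                       
                                      
                                      
                                      
                                      
                                      
                                      


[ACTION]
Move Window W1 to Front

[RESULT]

client.py     ┃                       
━━━━━━━━━━━━━━━━┓                     
er              ┃                     
────────────────┨                     
▒▒▓▓▒▒▓▓▒▒▓▓▒▒▓▓┃                     
▒▒▓▓▒▒▓▓▒▒▓▓▒▒▓▓┃                     
                ┃                     
                ┃                     
                ┃                     
                ┃                     
                ┃                     
                ┃                     
                ┃                     
━━━━━━━━━━━━━━━━┛                     
━━━━━━━━━━━━━━┛                       
                                      
                                      
                                      
                                      
                                      
                                      
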